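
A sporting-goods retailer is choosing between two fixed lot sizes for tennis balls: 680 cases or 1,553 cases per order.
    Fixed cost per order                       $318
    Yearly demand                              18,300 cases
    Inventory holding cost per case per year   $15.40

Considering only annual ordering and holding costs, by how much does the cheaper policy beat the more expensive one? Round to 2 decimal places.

For each Q, cost = (D/Q)·S + (Q/2)·H.
TC(680) = (18,300/680)×318 + (680/2)×15.4 = $13,793.94
TC(1,553) = (18,300/1,553)×318 + (1,553/2)×15.4 = $15,705.30
|ΔTC| = |$13,793.94 − $15,705.30| = $1,911.36

$1,911.36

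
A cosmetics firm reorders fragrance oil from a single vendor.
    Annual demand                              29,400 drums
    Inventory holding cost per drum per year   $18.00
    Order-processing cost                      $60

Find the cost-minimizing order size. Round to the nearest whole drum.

Optimal lot size Q* = (2 × 29,400 × $60 / $18)^½ ≈ 442.72

443 drums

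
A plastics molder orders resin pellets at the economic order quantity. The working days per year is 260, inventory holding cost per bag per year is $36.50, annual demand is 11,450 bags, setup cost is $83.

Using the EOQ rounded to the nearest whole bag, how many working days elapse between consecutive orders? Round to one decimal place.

5.2 days

2DS/H = 2·11,450·83/36.5 = 52,073.97
EOQ = √52,073.97 ≈ 228.20 → Q = 228 bags
Cycle time = (working days × Q)/D = (260 × 228) / 11,450 = 5.177 days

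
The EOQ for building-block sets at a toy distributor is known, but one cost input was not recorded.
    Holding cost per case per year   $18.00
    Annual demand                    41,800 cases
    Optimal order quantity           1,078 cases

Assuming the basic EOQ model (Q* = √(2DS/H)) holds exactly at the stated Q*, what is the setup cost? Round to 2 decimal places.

From Q* = √(2DS/H) ⇒ Q*² = 2DS/H.
S = Q²H / (2D) = 1,078² × 18 / (2 × 41,800) = 250.2095

$250.21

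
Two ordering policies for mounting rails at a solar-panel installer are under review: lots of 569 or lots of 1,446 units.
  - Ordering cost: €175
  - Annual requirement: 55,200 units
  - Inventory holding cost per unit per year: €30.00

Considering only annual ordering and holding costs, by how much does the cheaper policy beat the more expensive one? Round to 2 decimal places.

Annual cost at Q: ordering D·S/Q plus holding Q·H/2.
TC(569) = (55,200/569)×175 + (569/2)×30 = €25,512.15
TC(1,446) = (55,200/1,446)×175 + (1,446/2)×30 = €28,370.50
Lots of 569 are cheaper by €2,858.35.

€2,858.35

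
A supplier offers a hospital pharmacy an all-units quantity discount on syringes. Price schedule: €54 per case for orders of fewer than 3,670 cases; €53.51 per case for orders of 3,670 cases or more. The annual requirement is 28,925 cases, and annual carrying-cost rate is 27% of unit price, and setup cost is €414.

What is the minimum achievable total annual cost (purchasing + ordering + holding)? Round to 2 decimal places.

H₁ = 27%×€54 = €14.5800;  H₂ = 27%×€53.51 = €14.4477
EOQ₁ = √(2×28,925×414/14.5800) = 1,281.66  (< 3,670, feasible at tier 1)
EOQ₂ = √(2×28,925×414/14.4477) = 1,287.52  (< 3,670 → use Q = 3,670 at tier-2 price)
TC(tier 1 (EOQ₁), Q≈1,281.7) = €1,580,636.61
TC(tier 2, Q≈3,670.0) = €1,577,551.21
Minimum at tier 2: €1,577,551.21

€1,577,551.21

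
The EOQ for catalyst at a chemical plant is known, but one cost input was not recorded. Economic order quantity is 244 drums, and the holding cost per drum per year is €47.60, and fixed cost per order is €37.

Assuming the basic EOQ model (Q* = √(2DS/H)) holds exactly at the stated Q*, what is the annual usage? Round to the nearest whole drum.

38,296 drums per year

Since Q* = (2DS/H)^½, squaring gives Q*²·H = 2DS.
D = Q²H / (2S) = 244² × 47.6 / (2 × 37) = 38,296.13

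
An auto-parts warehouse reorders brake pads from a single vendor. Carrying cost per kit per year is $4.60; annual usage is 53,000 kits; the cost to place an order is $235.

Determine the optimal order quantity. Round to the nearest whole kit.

2DS/H = 2·53,000·235/4.6 = 5,415,217.39
EOQ = √5,415,217.39 ≈ 2,327.06

2,327 kits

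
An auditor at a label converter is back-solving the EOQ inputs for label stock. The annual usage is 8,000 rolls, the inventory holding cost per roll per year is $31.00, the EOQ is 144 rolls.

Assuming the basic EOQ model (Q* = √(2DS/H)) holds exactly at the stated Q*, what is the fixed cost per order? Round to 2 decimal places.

$40.18

Since Q* = (2DS/H)^½, squaring gives Q*²·H = 2DS.
S = Q²H / (2D) = 144² × 31 / (2 × 8,000) = 40.1760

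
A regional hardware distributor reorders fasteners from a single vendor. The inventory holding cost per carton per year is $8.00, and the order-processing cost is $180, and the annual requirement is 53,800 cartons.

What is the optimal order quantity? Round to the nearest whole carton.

1,556 cartons

Optimal lot size Q* = (2 × 53,800 × $180 / $8)^½ ≈ 1,555.96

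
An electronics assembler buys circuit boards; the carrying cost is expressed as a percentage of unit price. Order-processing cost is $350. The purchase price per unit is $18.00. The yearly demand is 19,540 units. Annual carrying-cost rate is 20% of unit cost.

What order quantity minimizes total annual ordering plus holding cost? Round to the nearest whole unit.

Carrying cost H = $18 × 20% = $3.6000/unit/yr
2DS/H = 2·19,540·350/3.6 = 3,799,444.44
EOQ = √3,799,444.44 ≈ 1,949.22

1,949 units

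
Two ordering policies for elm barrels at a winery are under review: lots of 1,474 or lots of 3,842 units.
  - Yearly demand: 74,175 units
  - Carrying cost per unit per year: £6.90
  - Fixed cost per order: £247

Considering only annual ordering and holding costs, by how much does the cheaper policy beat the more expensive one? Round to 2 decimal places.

£508.67

For each Q, cost = (D/Q)·S + (Q/2)·H.
TC(1,474) = (74,175/1,474)×247 + (1,474/2)×6.9 = £17,514.90
TC(3,842) = (74,175/3,842)×247 + (3,842/2)×6.9 = £18,023.57
Lots of 1,474 are cheaper by £508.67.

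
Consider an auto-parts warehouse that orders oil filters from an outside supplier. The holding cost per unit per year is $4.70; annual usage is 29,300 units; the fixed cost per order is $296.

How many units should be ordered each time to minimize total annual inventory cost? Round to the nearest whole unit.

2DS/H = 2·29,300·296/4.7 = 3,690,553.19
EOQ = √3,690,553.19 ≈ 1,921.08

1,921 units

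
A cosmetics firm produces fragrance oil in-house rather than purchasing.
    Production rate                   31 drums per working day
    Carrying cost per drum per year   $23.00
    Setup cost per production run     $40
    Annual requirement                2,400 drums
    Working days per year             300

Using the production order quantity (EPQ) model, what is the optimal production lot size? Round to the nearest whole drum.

106 drums

Daily demand d = 2,400/300 = 8.000; p = 31; 1 − d/p = 0.74194
EPQ = √(2DS / (H(1 − d/p)))
    = √(2 × 2,400 × 40 / (23 × 0.74194)) ≈ 106.07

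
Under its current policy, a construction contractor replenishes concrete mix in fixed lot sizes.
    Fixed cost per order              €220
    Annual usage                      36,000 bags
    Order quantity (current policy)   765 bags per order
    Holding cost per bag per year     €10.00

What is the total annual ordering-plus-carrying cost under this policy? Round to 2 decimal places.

€14,177.94

Ordering: D/Q × S = 36,000/765 × €220 = €10,352.94
Holding:  Q/2 × H = 765/2 × €10 = €3,825.00
Total = €10,352.94 + €3,825.00 = €14,177.94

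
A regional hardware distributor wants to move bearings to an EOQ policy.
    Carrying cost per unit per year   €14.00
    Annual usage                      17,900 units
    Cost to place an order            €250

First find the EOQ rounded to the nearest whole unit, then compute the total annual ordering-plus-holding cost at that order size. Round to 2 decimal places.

2DS/H = 2·17,900·250/14 = 639,285.71
EOQ = √639,285.71 ≈ 799.55 → Q = 800 units
Ordering: D/Q × S = 17,900/800 × €250 = €5,593.75
Holding:  Q/2 × H = 800/2 × €14 = €5,600.00
Total = €5,593.75 + €5,600.00 = €11,193.75

€11,193.75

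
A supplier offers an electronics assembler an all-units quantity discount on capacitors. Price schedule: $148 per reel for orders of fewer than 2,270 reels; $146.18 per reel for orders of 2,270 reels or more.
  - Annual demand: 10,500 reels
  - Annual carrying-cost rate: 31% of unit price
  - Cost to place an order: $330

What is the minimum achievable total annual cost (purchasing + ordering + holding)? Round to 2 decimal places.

H₁ = 31%×$148 = $45.8800;  H₂ = 31%×$146.18 = $45.3158
EOQ₁ = √(2×10,500×330/45.8800) = 388.65  (< 2,270, feasible at tier 1)
EOQ₂ = √(2×10,500×330/45.3158) = 391.06  (< 2,270 → use Q = 2,270 at tier-2 price)
TC(tier 1 (EOQ₁), Q≈388.6) = $1,571,831.11
TC(tier 2, Q≈2,270.0) = $1,587,849.86
Minimum at tier 1 (EOQ₁): $1,571,831.11

$1,571,831.11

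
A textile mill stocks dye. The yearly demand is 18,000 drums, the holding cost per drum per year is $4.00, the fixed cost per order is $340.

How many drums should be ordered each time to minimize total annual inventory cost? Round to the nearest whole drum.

1,749 drums

Q* = √(2·D·S / H) = √(2·18,000·340 / 4) = √3,060,000.0 ≈ 1,749.29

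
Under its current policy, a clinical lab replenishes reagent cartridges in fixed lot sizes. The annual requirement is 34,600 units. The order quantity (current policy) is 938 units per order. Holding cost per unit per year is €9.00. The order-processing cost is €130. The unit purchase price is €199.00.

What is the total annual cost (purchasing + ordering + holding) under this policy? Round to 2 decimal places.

€6,894,416.31

Orders/yr = 34,600/938 = 36.887; ordering cost = 36.887 × €130 = €4,795.31
Average inventory = 938/2 = 469; holding cost = 469 × €9 = €4,221.00
Purchase cost = D·C = 34,600 × 199 = €6,885,400.00
Total = €4,795.31 + €4,221.00 + €6,885,400.00 = €6,894,416.31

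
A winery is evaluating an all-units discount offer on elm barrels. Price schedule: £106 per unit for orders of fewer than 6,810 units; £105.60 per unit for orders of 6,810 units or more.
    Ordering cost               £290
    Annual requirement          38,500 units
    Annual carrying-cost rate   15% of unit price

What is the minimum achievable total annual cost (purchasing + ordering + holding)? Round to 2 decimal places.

£4,099,842.69

H₁ = 15%×£106 = £15.9000;  H₂ = 15%×£105.60 = £15.8400
EOQ₁ = √(2×38,500×290/15.9000) = 1,185.07  (< 6,810, feasible at tier 1)
EOQ₂ = √(2×38,500×290/15.8400) = 1,187.32  (< 6,810 → use Q = 6,810 at tier-2 price)
TC(tier 1 (EOQ₁), Q≈1,185.1) = £4,099,842.69
TC(tier 2, Q≈6,810.0) = £4,121,174.70
Minimum at tier 1 (EOQ₁): £4,099,842.69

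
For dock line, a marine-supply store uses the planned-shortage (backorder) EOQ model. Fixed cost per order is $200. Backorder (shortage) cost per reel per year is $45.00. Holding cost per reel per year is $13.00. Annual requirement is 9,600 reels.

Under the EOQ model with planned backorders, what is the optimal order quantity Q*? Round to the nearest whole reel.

617 reels

Q* = √(2DS/H) · √((H + b)/b)
   = √(2 × 9,600 × 200 / 13) · √((13 + 45) / 45)
   = 543.493 × 1.1353 ≈ 617.02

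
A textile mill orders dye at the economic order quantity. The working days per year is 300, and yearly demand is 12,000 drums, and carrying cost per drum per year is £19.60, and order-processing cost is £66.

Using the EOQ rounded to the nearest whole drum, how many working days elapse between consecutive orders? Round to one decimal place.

Q* = √(2·D·S / H) = √(2·12,000·66 / 19.6) = √80,816.3 ≈ 284.28 → Q = 284 drums
T = Q/D × 300 days = 284/12,000 × 300 = 7.100 days

7.1 days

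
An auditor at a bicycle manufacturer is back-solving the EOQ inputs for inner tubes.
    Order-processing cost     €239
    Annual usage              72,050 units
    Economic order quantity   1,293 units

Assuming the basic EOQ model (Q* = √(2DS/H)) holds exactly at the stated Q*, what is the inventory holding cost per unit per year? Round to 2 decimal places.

€20.60

EOQ relation: Q² = 2DS/H, so rearrange for the unknown.
H = 2DS / Q² = 2 × 72,050 × 239 / 1,293² = 20.5999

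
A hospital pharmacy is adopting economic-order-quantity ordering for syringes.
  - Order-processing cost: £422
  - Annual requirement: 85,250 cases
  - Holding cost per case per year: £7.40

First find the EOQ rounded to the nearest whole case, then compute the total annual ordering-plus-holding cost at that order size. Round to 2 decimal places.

£23,074.61

2DS/H = 2·85,250·422/7.4 = 9,723,108.11
EOQ = √9,723,108.11 ≈ 3,118.19 → Q = 3,118 cases
Annual ordering cost = (D/Q)·S = (85,250/3,118) × 422 = £11,538.01
Annual holding cost  = (Q/2)·H = (3,118/2) × 7.4 = £11,536.60
Total = £11,538.01 + £11,536.60 = £23,074.61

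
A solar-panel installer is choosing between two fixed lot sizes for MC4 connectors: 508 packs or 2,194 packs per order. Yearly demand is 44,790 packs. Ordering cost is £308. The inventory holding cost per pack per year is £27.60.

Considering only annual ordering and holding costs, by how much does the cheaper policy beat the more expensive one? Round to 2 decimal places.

TC(Q) = (D/Q)S + (Q/2)H
TC(508) = (44,790/508)×308 + (508/2)×27.6 = £34,166.54
TC(2,194) = (44,790/2,194)×308 + (2,194/2)×27.6 = £36,564.95
Cheaper: Q = 508.  Difference = £2,398.41

£2,398.41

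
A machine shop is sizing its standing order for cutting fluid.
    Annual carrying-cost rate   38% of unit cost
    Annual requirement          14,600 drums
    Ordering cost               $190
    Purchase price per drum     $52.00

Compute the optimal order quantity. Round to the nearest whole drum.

Carrying cost H = $52 × 38% = $19.7600/drum/yr
Optimal lot size Q* = (2 × 14,600 × $190 / $19.76)^½ ≈ 529.88

530 drums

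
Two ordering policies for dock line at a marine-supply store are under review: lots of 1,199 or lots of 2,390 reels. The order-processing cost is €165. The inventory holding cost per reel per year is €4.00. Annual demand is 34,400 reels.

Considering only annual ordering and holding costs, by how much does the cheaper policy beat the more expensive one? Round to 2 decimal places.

€22.95

For each Q, cost = (D/Q)·S + (Q/2)·H.
TC(1,199) = (34,400/1,199)×165 + (1,199/2)×4 = €7,131.94
TC(2,390) = (34,400/2,390)×165 + (2,390/2)×4 = €7,154.90
Lots of 1,199 are cheaper by €22.95.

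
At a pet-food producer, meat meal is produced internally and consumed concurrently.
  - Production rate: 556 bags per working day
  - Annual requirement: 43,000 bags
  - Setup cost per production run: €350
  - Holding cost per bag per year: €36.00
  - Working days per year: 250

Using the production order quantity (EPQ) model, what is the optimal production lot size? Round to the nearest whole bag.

1,100 bags

d = 43,000/250 = 172.0000 bags/day;  effective holding cost H(1 − d/p) = 36·(1 − 172.0000/556) = 24.86331
Q* = √(2DS / H_eff) = √(2·43,000·350 / 24.86331) ≈ 1,100.28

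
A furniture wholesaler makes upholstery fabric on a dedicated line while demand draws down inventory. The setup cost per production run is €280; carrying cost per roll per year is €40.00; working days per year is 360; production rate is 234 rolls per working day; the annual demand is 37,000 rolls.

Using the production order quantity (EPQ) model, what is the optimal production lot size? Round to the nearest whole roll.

Daily demand d = 37,000/360 = 102.778; p = 234; 1 − d/p = 0.56078
EPQ = √(2DS / (H(1 − d/p)))
    = √(2 × 37,000 × 280 / (40 × 0.56078)) ≈ 961.10

961 rolls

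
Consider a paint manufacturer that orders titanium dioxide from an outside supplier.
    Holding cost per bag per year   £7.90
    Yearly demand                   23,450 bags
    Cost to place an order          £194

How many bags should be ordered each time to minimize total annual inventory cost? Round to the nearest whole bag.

EOQ = √(2DS/H) = √(2 × 23,450 × 194 / 7.9)
    = √(1,151,721.52) ≈ 1,073.18

1,073 bags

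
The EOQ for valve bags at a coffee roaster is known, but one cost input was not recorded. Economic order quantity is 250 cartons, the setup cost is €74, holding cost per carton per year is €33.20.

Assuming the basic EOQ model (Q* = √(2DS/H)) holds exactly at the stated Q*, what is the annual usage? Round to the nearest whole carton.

EOQ relation: Q² = 2DS/H, so rearrange for the unknown.
D = Q²H / (2S) = 250² × 33.2 / (2 × 74) = 14,020.27

14,020 cartons per year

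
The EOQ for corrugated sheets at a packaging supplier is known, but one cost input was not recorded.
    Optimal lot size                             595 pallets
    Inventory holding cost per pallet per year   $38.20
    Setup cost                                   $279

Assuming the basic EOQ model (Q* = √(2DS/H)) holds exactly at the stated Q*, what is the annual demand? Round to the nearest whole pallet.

From Q* = √(2DS/H) ⇒ Q*² = 2DS/H.
D = Q²H / (2S) = 595² × 38.2 / (2 × 279) = 24,236.12

24,236 pallets per year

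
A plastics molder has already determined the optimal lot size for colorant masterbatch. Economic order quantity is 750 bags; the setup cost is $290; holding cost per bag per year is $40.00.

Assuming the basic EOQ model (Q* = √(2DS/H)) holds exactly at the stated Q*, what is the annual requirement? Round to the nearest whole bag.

EOQ relation: Q² = 2DS/H, so rearrange for the unknown.
D = Q²H / (2S) = 750² × 40 / (2 × 290) = 38,793.10

38,793 bags per year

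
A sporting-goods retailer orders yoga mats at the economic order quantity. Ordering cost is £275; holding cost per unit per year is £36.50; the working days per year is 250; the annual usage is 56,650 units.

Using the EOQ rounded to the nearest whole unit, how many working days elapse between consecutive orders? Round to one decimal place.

Optimal lot size Q* = (2 × 56,650 × £275 / £36.5)^½ ≈ 923.92 → Q = 924 units
Days between orders = 250 / (D/Q) = 250 / 61.310 ≈ 4.078

4.1 days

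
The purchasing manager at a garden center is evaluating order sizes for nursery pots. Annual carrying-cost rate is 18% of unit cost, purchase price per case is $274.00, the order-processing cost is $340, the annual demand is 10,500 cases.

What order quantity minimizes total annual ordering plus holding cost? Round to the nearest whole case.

Carrying cost H = $274 × 18% = $49.3200/case/yr
Optimal lot size Q* = (2 × 10,500 × $340 / $49.32)^½ ≈ 380.49

380 cases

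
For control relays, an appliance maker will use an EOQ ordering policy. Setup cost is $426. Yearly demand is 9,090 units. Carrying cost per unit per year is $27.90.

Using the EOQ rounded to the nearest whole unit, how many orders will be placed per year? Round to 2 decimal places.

2DS/H = 2·9,090·426/27.9 = 277,587.10
EOQ = √277,587.10 ≈ 526.87 → Q = 527
N = D/Q = 9,090/527 ≈ 17.249 orders/yr

17.25 orders per year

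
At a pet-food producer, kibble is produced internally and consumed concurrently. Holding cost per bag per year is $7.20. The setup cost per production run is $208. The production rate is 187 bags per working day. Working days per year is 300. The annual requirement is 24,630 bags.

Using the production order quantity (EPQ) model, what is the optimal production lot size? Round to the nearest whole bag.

Daily demand d = 24,630/300 = 82.100; p = 187; 1 − d/p = 0.56096
EPQ = √(2DS / (H(1 − d/p)))
    = √(2 × 24,630 × 208 / (7.2 × 0.56096)) ≈ 1,592.74

1,593 bags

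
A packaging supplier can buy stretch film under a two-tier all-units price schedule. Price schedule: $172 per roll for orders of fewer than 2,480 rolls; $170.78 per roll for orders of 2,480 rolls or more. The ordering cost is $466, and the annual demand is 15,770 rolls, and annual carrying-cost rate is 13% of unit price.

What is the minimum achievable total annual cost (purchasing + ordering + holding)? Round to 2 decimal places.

$2,723,693.57

H₁ = 13%×$172 = $22.3600;  H₂ = 13%×$170.78 = $22.2014
EOQ₁ = √(2×15,770×466/22.3600) = 810.75  (< 2,480, feasible at tier 1)
EOQ₂ = √(2×15,770×466/22.2014) = 813.64  (< 2,480 → use Q = 2,480 at tier-2 price)
TC(tier 1 (EOQ₁), Q≈810.8) = $2,730,568.41
TC(tier 2, Q≈2,480.0) = $2,723,693.57
Minimum at tier 2: $2,723,693.57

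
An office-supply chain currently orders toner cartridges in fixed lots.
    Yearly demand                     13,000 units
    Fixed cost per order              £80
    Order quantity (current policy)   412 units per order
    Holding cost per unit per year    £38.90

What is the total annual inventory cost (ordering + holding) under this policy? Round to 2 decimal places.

£10,537.67

Ordering: D/Q × S = 13,000/412 × £80 = £2,524.27
Holding:  Q/2 × H = 412/2 × £38.9 = £8,013.40
Total = £2,524.27 + £8,013.40 = £10,537.67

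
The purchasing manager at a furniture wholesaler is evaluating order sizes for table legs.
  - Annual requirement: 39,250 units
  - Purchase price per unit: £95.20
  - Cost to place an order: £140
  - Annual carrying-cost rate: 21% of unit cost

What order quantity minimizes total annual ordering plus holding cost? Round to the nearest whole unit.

741 units

H = i·C = 0.21 × £95.2 = £19.9920 per unit-year
2DS/H = 2·39,250·140/19.992 = 549,719.89
EOQ = √549,719.89 ≈ 741.43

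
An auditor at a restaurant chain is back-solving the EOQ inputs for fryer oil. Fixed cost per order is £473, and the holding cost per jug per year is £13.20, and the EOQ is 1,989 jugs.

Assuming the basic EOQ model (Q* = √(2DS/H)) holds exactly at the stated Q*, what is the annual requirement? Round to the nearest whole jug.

From Q* = √(2DS/H) ⇒ Q*² = 2DS/H.
D = Q²H / (2S) = 1,989² × 13.2 / (2 × 473) = 55,201.69

55,202 jugs per year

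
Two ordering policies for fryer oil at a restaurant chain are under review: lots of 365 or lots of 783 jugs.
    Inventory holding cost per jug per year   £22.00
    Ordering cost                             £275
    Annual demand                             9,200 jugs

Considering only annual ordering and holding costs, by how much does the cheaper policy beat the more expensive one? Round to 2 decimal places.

Annual cost at Q: ordering D·S/Q plus holding Q·H/2.
TC(365) = (9,200/365)×275 + (365/2)×22 = £10,946.51
TC(783) = (9,200/783)×275 + (783/2)×22 = £11,844.16
Cheaper: Q = 365.  Difference = £897.66

£897.66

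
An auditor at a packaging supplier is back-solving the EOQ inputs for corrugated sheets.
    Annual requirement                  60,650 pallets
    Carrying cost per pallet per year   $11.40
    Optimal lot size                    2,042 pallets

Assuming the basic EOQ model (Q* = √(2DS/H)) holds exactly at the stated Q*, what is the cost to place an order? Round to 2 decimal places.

$391.88

From Q* = √(2DS/H) ⇒ Q*² = 2DS/H.
S = Q²H / (2D) = 2,042² × 11.4 / (2 × 60,650) = 391.8822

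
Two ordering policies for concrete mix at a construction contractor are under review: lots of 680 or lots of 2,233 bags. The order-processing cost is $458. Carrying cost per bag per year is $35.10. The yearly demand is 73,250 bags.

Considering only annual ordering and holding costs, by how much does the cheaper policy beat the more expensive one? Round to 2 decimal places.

$7,056.92

For each Q, cost = (D/Q)·S + (Q/2)·H.
TC(680) = (73,250/680)×458 + (680/2)×35.1 = $61,270.03
TC(2,233) = (73,250/2,233)×458 + (2,233/2)×35.1 = $54,213.11
Cheaper: Q = 2,233.  Difference = $7,056.92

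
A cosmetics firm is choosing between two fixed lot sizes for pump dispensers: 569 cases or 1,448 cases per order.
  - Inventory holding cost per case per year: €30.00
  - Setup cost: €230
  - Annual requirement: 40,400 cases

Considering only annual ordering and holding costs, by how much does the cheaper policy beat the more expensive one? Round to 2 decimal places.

€3,271.72

Annual cost at Q: ordering D·S/Q plus holding Q·H/2.
TC(569) = (40,400/569)×230 + (569/2)×30 = €24,865.40
TC(1,448) = (40,400/1,448)×230 + (1,448/2)×30 = €28,137.13
|ΔTC| = |€24,865.40 − €28,137.13| = €3,271.72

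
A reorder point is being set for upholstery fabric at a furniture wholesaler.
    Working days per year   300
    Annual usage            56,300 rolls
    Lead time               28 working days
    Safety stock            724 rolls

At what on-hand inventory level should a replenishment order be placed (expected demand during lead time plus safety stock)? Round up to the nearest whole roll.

Daily demand d = 56,300 / 300 = 187.667 rolls/day
Demand during lead time = 187.667 × 28 = 5,254.67
Reorder point = 5,254.67 + 724 = 5,978.67 → round up

5,979 rolls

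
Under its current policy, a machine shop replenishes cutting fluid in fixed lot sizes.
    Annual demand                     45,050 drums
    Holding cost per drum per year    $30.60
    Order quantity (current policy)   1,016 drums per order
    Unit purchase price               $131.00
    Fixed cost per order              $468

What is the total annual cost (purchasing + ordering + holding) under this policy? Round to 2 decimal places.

$5,937,846.18

Orders/yr = 45,050/1,016 = 44.341; ordering cost = 44.341 × $468 = $20,751.38
Average inventory = 1,016/2 = 508; holding cost = 508 × $30.6 = $15,544.80
Purchase cost = D·C = 45,050 × 131 = $5,901,550.00
Total = $20,751.38 + $15,544.80 + $5,901,550.00 = $5,937,846.18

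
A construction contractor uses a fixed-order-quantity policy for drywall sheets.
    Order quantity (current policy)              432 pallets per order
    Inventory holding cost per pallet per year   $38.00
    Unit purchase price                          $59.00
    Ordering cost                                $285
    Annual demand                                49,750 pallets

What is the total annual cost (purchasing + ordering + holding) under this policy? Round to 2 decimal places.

$2,976,279.18

Annual ordering cost = (D/Q)·S = (49,750/432) × 285 = $32,821.18
Annual holding cost  = (Q/2)·H = (432/2) × 38 = $8,208.00
Purchase cost = D·C = 49,750 × 59 = $2,935,250.00
Total = $32,821.18 + $8,208.00 + $2,935,250.00 = $2,976,279.18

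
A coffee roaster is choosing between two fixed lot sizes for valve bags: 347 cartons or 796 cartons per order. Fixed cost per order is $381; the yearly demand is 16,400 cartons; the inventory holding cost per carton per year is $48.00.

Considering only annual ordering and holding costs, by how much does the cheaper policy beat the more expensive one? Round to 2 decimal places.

$618.83

Annual cost at Q: ordering D·S/Q plus holding Q·H/2.
TC(347) = (16,400/347)×381 + (347/2)×48 = $26,334.92
TC(796) = (16,400/796)×381 + (796/2)×48 = $26,953.75
Lots of 347 are cheaper by $618.83.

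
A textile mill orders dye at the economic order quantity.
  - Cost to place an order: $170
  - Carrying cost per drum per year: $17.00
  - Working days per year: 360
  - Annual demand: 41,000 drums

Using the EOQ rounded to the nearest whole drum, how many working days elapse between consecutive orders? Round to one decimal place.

Optimal lot size Q* = (2 × 41,000 × $170 / $17)^½ ≈ 905.54 → Q = 906 drums
Cycle time = (working days × Q)/D = (360 × 906) / 41,000 = 7.955 days

8.0 days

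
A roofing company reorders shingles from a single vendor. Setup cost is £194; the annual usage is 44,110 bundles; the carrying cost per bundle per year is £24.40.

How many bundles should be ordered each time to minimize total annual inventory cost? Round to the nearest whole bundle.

838 bundles

2DS/H = 2·44,110·194/24.4 = 701,421.31
EOQ = √701,421.31 ≈ 837.51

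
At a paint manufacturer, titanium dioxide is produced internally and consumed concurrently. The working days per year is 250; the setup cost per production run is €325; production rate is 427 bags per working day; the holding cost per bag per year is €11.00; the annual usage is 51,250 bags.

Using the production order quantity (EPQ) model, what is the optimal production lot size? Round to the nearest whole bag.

Daily demand d = 51,250/250 = 205.000; p = 427; 1 − d/p = 0.51991
EPQ = √(2DS / (H(1 − d/p)))
    = √(2 × 51,250 × 325 / (11 × 0.51991)) ≈ 2,413.49

2,413 bags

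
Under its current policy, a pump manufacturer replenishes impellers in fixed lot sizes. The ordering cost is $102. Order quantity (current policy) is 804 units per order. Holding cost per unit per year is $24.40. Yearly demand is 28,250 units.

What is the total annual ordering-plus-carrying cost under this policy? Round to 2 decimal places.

Ordering: D/Q × S = 28,250/804 × $102 = $3,583.96
Holding:  Q/2 × H = 804/2 × $24.4 = $9,808.80
Total = $3,583.96 + $9,808.80 = $13,392.76

$13,392.76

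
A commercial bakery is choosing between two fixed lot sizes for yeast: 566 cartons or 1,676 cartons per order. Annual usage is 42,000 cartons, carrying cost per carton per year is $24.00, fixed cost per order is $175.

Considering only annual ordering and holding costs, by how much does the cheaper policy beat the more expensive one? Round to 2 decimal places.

TC(Q) = (D/Q)S + (Q/2)H
TC(566) = (42,000/566)×175 + (566/2)×24 = $19,777.87
TC(1,676) = (42,000/1,676)×175 + (1,676/2)×24 = $24,497.44
Lots of 566 are cheaper by $4,719.58.

$4,719.58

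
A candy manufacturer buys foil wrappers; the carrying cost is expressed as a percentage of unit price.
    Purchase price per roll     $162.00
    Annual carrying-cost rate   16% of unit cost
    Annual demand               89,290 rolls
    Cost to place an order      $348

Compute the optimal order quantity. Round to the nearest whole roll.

1,548 rolls

Carrying cost H = $162 × 16% = $25.9200/roll/yr
Optimal lot size Q* = (2 × 89,290 × $348 / $25.92)^½ ≈ 1,548.42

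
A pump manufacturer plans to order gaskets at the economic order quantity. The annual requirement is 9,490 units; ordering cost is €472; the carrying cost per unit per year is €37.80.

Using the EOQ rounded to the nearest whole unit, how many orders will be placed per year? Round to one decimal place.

Q* = √(2·D·S / H) = √(2·9,490·472 / 37.8) = √236,998.9 ≈ 486.83 → Q = 487
Orders per year = D/Q = 9,490 / 487 = 19.487

19.5 orders per year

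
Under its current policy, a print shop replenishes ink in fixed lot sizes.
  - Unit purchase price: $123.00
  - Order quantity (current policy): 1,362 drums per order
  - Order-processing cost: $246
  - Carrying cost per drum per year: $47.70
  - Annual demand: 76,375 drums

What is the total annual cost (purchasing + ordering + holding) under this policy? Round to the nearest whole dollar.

Annual ordering cost = (D/Q)·S = (76,375/1,362) × 246 = $13,794.60
Annual holding cost  = (Q/2)·H = (1,362/2) × 47.7 = $32,483.70
Purchase cost = D·C = 76,375 × 123 = $9,394,125.00
Total = $13,794.60 + $32,483.70 + $9,394,125.00 = $9,440,403.30

$9,440,403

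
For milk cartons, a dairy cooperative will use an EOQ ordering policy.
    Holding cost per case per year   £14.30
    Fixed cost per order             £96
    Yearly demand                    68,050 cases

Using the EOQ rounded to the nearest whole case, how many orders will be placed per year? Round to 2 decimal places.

71.18 orders per year

Optimal lot size Q* = (2 × 68,050 × £96 / £14.3)^½ ≈ 955.87 → Q = 956
N = D/Q = 68,050/956 ≈ 71.182 orders/yr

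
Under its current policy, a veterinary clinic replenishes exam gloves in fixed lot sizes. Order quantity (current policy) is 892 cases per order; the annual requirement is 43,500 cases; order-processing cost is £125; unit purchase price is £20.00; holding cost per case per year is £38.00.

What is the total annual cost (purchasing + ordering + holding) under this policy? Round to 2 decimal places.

£893,043.85

Annual ordering cost = (D/Q)·S = (43,500/892) × 125 = £6,095.85
Annual holding cost  = (Q/2)·H = (892/2) × 38 = £16,948.00
Purchase cost = D·C = 43,500 × 20 = £870,000.00
Total = £6,095.85 + £16,948.00 + £870,000.00 = £893,043.85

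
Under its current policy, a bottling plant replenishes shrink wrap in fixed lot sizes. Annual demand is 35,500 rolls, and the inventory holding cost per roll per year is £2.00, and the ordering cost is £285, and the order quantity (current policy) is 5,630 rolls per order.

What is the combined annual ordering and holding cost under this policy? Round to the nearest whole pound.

£7,427

Orders/yr = 35,500/5,630 = 6.306; ordering cost = 6.306 × £285 = £1,797.07
Average inventory = 5,630/2 = 2815; holding cost = 2815 × £2 = £5,630.00
Total = £1,797.07 + £5,630.00 = £7,427.07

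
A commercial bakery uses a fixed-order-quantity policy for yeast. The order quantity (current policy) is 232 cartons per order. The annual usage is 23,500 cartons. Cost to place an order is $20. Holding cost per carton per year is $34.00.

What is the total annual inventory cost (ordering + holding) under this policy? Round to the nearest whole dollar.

$5,970

Annual ordering cost = (D/Q)·S = (23,500/232) × 20 = $2,025.86
Annual holding cost  = (Q/2)·H = (232/2) × 34 = $3,944.00
Total = $2,025.86 + $3,944.00 = $5,969.86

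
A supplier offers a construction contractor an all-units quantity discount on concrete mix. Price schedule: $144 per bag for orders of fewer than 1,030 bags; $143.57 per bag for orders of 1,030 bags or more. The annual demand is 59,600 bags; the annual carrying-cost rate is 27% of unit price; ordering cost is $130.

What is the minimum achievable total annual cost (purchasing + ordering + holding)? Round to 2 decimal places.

H₁ = 27%×$144 = $38.8800;  H₂ = 27%×$143.57 = $38.7639
EOQ₁ = √(2×59,600×130/38.8800) = 631.32  (< 1,030, feasible at tier 1)
EOQ₂ = √(2×59,600×130/38.7639) = 632.26  (< 1,030 → use Q = 1,030 at tier-2 price)
TC(tier 1 (EOQ₁), Q≈631.3) = $8,606,945.56
TC(tier 2, Q≈1,030.0) = $8,584,257.74
Minimum at tier 2: $8,584,257.74

$8,584,257.74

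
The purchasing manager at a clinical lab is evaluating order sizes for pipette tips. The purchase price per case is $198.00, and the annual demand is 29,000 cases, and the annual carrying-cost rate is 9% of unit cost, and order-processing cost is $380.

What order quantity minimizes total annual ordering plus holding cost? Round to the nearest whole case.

Carrying cost H = $198 × 9% = $17.8200/case/yr
Optimal lot size Q* = (2 × 29,000 × $380 / $17.82)^½ ≈ 1,112.12

1,112 cases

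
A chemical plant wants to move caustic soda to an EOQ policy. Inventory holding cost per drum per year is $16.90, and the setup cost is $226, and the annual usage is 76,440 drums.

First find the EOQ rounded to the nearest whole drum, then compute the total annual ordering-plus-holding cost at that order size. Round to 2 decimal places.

Optimal lot size Q* = (2 × 76,440 × $226 / $16.9)^½ ≈ 1,429.84 → Q = 1,430 drums
Annual ordering cost = (D/Q)·S = (76,440/1,430) × 226 = $12,080.73
Annual holding cost  = (Q/2)·H = (1,430/2) × 16.9 = $12,083.50
Total = $12,080.73 + $12,083.50 = $24,164.23

$24,164.23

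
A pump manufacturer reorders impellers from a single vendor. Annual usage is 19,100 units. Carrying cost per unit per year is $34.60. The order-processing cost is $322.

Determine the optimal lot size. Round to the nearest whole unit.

Optimal lot size Q* = (2 × 19,100 × $322 / $34.6)^½ ≈ 596.24

596 units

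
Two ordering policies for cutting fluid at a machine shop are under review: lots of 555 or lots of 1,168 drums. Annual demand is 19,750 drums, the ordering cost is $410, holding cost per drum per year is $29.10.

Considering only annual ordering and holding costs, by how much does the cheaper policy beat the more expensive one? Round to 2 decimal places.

$1,261.85

TC(Q) = (D/Q)S + (Q/2)H
TC(555) = (19,750/555)×410 + (555/2)×29.1 = $22,665.34
TC(1,168) = (19,750/1,168)×410 + (1,168/2)×29.1 = $23,927.19
|ΔTC| = |$22,665.34 − $23,927.19| = $1,261.85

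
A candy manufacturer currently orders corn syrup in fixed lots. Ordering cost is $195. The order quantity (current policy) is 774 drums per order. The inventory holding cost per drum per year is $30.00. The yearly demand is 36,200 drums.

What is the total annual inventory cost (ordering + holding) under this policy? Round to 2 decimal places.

Ordering: D/Q × S = 36,200/774 × $195 = $9,120.16
Holding:  Q/2 × H = 774/2 × $30 = $11,610.00
Total = $9,120.16 + $11,610.00 = $20,730.16

$20,730.16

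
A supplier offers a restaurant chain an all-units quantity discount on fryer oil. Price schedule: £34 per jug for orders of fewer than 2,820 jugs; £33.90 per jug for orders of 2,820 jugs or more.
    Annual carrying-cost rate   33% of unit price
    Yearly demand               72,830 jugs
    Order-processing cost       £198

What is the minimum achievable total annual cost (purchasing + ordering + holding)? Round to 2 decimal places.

£2,489,824.27

H₁ = 33%×£34 = £11.2200;  H₂ = 33%×£33.90 = £11.1870
EOQ₁ = √(2×72,830×198/11.2200) = 1,603.27  (< 2,820, feasible at tier 1)
EOQ₂ = √(2×72,830×198/11.1870) = 1,605.63  (< 2,820 → use Q = 2,820 at tier-2 price)
TC(tier 1 (EOQ₁), Q≈1,603.3) = £2,494,208.68
TC(tier 2, Q≈2,820.0) = £2,489,824.27
Minimum at tier 2: £2,489,824.27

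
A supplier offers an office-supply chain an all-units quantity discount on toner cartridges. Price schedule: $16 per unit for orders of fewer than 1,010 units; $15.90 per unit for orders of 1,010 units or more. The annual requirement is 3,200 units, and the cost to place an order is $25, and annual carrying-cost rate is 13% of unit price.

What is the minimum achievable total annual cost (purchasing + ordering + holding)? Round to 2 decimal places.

H₁ = 13%×$16 = $2.0800;  H₂ = 13%×$15.90 = $2.0670
EOQ₁ = √(2×3,200×25/2.0800) = 277.35  (< 1,010, feasible at tier 1)
EOQ₂ = √(2×3,200×25/2.0670) = 278.22  (< 1,010 → use Q = 1,010 at tier-2 price)
TC(tier 1 (EOQ₁), Q≈277.4) = $51,776.89
TC(tier 2, Q≈1,010.0) = $52,003.04
Minimum at tier 1 (EOQ₁): $51,776.89

$51,776.89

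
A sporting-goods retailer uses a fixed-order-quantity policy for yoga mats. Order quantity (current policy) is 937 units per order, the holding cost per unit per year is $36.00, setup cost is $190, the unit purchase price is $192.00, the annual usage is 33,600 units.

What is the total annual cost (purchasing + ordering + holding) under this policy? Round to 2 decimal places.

Ordering: D/Q × S = 33,600/937 × $190 = $6,813.23
Holding:  Q/2 × H = 937/2 × $36 = $16,866.00
Purchase cost = D·C = 33,600 × 192 = $6,451,200.00
Total = $6,813.23 + $16,866.00 + $6,451,200.00 = $6,474,879.23

$6,474,879.23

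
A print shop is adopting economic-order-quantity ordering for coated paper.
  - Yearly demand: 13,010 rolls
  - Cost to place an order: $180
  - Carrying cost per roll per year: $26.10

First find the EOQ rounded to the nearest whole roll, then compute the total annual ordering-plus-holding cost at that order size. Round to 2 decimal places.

Optimal lot size Q* = (2 × 13,010 × $180 / $26.1)^½ ≈ 423.61 → Q = 424 rolls
Ordering: D/Q × S = 13,010/424 × $180 = $5,523.11
Holding:  Q/2 × H = 424/2 × $26.1 = $5,533.20
Total = $5,523.11 + $5,533.20 = $11,056.31

$11,056.31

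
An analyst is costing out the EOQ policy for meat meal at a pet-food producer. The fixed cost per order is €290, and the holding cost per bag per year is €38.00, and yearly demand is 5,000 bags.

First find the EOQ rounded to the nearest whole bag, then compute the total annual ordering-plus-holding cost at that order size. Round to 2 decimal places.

€10,497.62

2DS/H = 2·5,000·290/38 = 76,315.79
EOQ = √76,315.79 ≈ 276.25 → Q = 276 bags
Annual ordering cost = (D/Q)·S = (5,000/276) × 290 = €5,253.62
Annual holding cost  = (Q/2)·H = (276/2) × 38 = €5,244.00
Total = €5,253.62 + €5,244.00 = €10,497.62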